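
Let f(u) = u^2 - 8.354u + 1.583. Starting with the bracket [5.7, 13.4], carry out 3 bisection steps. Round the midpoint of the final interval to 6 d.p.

8.106250

f(5.700000) = -13.544800, f(13.400000) = 69.199400 (opposite signs)
step 1: m = 9.550000, f(m) = 13.004800 > 0 → root in [5.700000, 9.550000]
step 2: m = 7.625000, f(m) = -3.975625 < 0 → root in [7.625000, 9.550000]
step 3: m = 8.587500, f(m) = 3.588181 > 0 → root in [7.625000, 8.587500]
Midpoint of [7.625000, 8.587500] = 8.106250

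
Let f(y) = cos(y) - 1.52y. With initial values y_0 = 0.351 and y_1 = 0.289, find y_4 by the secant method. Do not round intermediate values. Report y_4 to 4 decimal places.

f(y_0) = 0.405509, f(y_1) = 0.519249
y_2 = 0.289000 - (0.519249)·(0.289000 - 0.351000)/(0.519249 - (0.405509)) = 0.572044; f(y_2) = -0.028711
y_3 = 0.572044 - (-0.028711)·(0.572044 - 0.289000)/(-0.028711 - (0.519249)) = 0.557214; f(y_3) = 0.001767
y_4 = 0.557214 - (0.001767)·(0.557214 - 0.572044)/(0.001767 - (-0.028711)) = 0.558074; f(y_4) = 0.000005

0.5581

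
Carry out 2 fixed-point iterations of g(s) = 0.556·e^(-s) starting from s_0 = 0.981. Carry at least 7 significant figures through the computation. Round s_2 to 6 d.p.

0.451377

s_1 = g(0.981000) = 0.208464
s_2 = g(0.208464) = 0.451377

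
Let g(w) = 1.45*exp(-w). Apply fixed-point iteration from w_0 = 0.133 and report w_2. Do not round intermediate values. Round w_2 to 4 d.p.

0.4074

w_1 = g(0.133000) = 1.269424
w_2 = g(1.269424) = 0.407440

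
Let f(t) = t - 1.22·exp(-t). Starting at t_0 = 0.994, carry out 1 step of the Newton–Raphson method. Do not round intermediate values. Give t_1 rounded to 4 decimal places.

f'(t) = 1 + 1.22·exp(-t)
t_0 = 0.994000: f = 0.542486, f' = 1.451514 → t_1 = 0.994000 - (0.542486)/(1.451514) = 0.620262

0.6203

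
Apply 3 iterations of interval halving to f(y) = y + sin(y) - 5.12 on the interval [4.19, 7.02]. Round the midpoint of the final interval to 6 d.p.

5.781875

f(4.190000) = -1.796630, f(7.020000) = 2.571932 (opposite signs)
step 1: m = 5.605000, f(m) = -0.142381 < 0 → root in [5.605000, 7.020000]
step 2: m = 6.312500, f(m) = 1.221810 > 0 → root in [5.605000, 6.312500]
step 3: m = 5.958750, f(m) = 0.519976 > 0 → root in [5.605000, 5.958750]
Midpoint of [5.605000, 5.958750] = 5.781875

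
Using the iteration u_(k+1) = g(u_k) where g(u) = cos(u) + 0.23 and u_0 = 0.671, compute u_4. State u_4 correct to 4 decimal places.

u_1 = g(0.671000) = 1.013200
u_2 = g(1.013200) = 0.759148
u_3 = g(0.759148) = 0.955423
u_4 = g(0.955423) = 0.807264

0.8073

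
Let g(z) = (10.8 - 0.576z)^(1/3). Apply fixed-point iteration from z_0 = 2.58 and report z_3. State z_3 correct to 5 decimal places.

z_1 = g(2.580000) = 2.103992
z_2 = g(2.103992) = 2.124439
z_3 = g(2.124439) = 2.123568

2.12357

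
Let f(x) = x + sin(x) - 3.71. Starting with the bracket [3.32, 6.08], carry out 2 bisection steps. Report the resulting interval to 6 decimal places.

f(3.320000) = -0.567462, f(6.080000) = 2.168210 (opposite signs)
step 1: m = 4.700000, f(m) = -0.009923 < 0 → root in [4.700000, 6.080000]
step 2: m = 5.390000, f(m) = 0.900927 > 0 → root in [4.700000, 5.390000]

[4.700000, 5.390000]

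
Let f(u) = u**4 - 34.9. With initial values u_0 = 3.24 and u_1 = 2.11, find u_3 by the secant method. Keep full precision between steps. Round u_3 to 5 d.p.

f(u_0) = 75.299606, f(u_1) = -15.078806
u_2 = 2.110000 - (-15.078806)·(2.110000 - 3.240000)/(-15.078806 - (75.299606)) = 2.298530; f(u_2) = -6.987369
u_3 = 2.298530 - (-6.987369)·(2.298530 - 2.110000)/(-6.987369 - (-15.078806)) = 2.461335; f(u_3) = 1.801451

2.46134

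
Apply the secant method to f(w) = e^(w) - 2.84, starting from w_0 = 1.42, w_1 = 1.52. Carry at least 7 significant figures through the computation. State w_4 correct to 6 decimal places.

1.044455

Secant update: w_(k+1) = w_k − f(w_k)·(w_k − w_(k-1))/(f(w_k) − f(w_(k-1))).
f(w_0) = 1.297120, f(w_1) = 1.732225
w_2 = 1.520000 - (1.732225)·(1.520000 - 1.420000)/(1.732225 - (1.297120)) = 1.121883; f(w_2) = 0.230631
w_3 = 1.121883 - (0.230631)·(1.121883 - 1.520000)/(0.230631 - (1.732225)) = 1.060736; f(w_3) = 0.048496
w_4 = 1.060736 - (0.048496)·(1.060736 - 1.121883)/(0.048496 - (0.230631)) = 1.044455; f(w_4) = 0.001848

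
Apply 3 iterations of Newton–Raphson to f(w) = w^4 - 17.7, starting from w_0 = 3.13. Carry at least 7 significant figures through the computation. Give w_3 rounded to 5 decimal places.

2.05838

f'(w) = 4w^3
w_0 = 3.130000: f = 78.279250, f' = 122.657188 → w_1 = 3.130000 - (78.279250)/(122.657188) = 2.491805
w_1 = 2.491805: f = 20.852802, f' = 61.887360 → w_2 = 2.491805 - (20.852802)/(61.887360) = 2.154857
w_2 = 2.154857: f = 3.861242, f' = 40.023524 → w_3 = 2.154857 - (3.861242)/(40.023524) = 2.058383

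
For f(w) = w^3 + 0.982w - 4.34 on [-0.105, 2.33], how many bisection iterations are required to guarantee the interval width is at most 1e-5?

18

Initial width b − a = 2.33 − -0.105 = 2.435000.
After n steps the width is (b−a)/2^n; need (b−a)/2^n ≤ 1e-5.
So n ≥ log₂(2.435000/1e-5) = log₂(243500.0000) ≈ 17.8936.
Hence n = 18.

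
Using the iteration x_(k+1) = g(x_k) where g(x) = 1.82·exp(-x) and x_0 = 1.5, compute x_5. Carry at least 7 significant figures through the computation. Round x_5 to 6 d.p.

x_1 = g(1.500000) = 0.406097
x_2 = g(0.406097) = 1.212567
x_3 = g(1.212567) = 0.541328
x_4 = g(0.541328) = 1.059195
x_5 = g(1.059195) = 0.631058

0.631058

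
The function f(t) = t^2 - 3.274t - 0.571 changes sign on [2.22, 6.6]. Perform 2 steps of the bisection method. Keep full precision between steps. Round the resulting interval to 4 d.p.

f(2.220000) = -2.910880, f(6.600000) = 21.380600 (opposite signs)
step 1: m = 4.410000, f(m) = 4.438760 > 0 → root in [2.220000, 4.410000]
step 2: m = 3.315000, f(m) = -0.435085 < 0 → root in [3.315000, 4.410000]

[3.3150, 4.4100]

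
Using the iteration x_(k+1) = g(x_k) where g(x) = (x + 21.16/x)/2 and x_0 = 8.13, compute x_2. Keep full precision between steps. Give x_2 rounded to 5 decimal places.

x_1 = g(8.130000) = 5.366353
x_2 = g(5.366353) = 4.654720

4.65472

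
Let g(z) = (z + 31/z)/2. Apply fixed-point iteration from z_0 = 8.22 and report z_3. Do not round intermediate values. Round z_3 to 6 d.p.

5.567785

z_1 = g(8.220000) = 5.995645
z_2 = g(5.995645) = 5.583032
z_3 = g(5.583032) = 5.567785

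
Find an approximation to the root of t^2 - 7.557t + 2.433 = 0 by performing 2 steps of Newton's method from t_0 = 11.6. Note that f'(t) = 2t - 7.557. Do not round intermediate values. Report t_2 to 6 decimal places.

7.381121

t_0 = 11.600000: f = 49.331800, f' = 15.643000 → t_1 = 11.600000 - (49.331800)/(15.643000) = 8.446398
t_1 = 8.446398: f = 9.945207, f' = 9.335795 → t_2 = 8.446398 - (9.945207)/(9.335795) = 7.381121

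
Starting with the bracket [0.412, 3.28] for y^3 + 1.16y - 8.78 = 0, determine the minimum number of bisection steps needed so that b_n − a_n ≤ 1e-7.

Initial width b − a = 3.28 − 0.412 = 2.868000.
After n steps the width is (b−a)/2^n; need (b−a)/2^n ≤ 1e-7.
So n ≥ log₂(2.868000/1e-7) = log₂(28680000.0000) ≈ 24.7735.
Hence n = 25.

25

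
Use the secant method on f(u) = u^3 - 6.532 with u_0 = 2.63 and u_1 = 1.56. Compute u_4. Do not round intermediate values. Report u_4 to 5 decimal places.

f(u_0) = 11.659447, f(u_1) = -2.735584
u_2 = 1.560000 - (-2.735584)·(1.560000 - 2.630000)/(-2.735584 - (11.659447)) = 1.763339; f(u_2) = -1.049134
u_3 = 1.763339 - (-1.049134)·(1.763339 - 1.560000)/(-1.049134 - (-2.735584)) = 1.889836; f(u_3) = 0.217510
u_4 = 1.889836 - (0.217510)·(1.889836 - 1.763339)/(0.217510 - (-1.049134)) = 1.868114; f(u_4) = -0.012566

1.86811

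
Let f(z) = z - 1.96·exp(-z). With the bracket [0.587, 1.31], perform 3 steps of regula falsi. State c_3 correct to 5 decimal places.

f(0.587000) = -0.502746, f(1.310000) = 0.781153
step 1: c = 0.870111, f(c) = 0.049056 > 0 → new bracket [0.587000, 0.870111]
step 2: c = 0.844941, f(c) = 0.002960 > 0 → new bracket [0.587000, 0.844941]
step 3: c = 0.843432, f(c) = 0.000178 > 0 → new bracket [0.587000, 0.843432]

0.84343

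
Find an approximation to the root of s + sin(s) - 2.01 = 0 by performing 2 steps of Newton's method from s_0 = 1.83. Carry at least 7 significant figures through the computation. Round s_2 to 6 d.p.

1.086881

f'(s) = 1 + cos(s)
s_0 = 1.830000: f = 0.786594, f' = 0.743689 → s_1 = 1.830000 - (0.786594)/(0.743689) = 0.772307
s_1 = 0.772307: f = -0.539903, f' = 1.716302 → s_2 = 0.772307 - (-0.539903)/(1.716302) = 1.086881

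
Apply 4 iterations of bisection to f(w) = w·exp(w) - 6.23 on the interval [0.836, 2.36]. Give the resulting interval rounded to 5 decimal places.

[1.40750, 1.50275]

f(0.836000) = -4.301248, f(2.360000) = 18.764645 (opposite signs)
step 1: m = 1.598000, f(m) = 1.669132 > 0 → root in [0.836000, 1.598000]
step 2: m = 1.217000, f(m) = -2.120141 < 0 → root in [1.217000, 1.598000]
step 3: m = 1.407500, f(m) = -0.479337 < 0 → root in [1.407500, 1.598000]
step 4: m = 1.502750, f(m) = 0.523405 > 0 → root in [1.407500, 1.502750]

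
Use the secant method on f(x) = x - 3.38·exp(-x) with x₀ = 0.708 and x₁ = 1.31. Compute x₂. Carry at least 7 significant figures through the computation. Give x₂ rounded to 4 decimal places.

1.1332

f(x_0) = -0.957084, f(x_1) = 0.398008
x_2 = 1.310000 - (0.398008)·(1.310000 - 0.708000)/(0.398008 - (-0.957084)) = 1.133185; f(x_2) = 0.044804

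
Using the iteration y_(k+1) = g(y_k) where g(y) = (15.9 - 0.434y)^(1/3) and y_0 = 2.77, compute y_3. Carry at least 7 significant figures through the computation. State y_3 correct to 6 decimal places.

2.457056

y_1 = g(2.770000) = 2.449539
y_2 = g(2.449539) = 2.457241
y_3 = g(2.457241) = 2.457056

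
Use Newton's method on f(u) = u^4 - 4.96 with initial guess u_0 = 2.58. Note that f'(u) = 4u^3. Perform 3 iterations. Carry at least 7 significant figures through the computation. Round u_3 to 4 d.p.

u_0 = 2.580000: f = 39.347661, f' = 68.694048 → u_1 = 2.580000 - (39.347661)/(68.694048) = 2.007204
u_1 = 2.007204: f = 11.271784, f' = 32.347050 → u_2 = 2.007204 - (11.271784)/(32.347050) = 1.658740
u_2 = 1.658740: f = 2.610306, f' = 18.255557 → u_3 = 1.658740 - (2.610306)/(18.255557) = 1.515753

1.5158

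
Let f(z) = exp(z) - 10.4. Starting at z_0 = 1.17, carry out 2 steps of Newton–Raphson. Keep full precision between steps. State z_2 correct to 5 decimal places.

2.74566

Newton update: z ← z − f(z)/f'(z).
f'(z) = exp(z)
z_0 = 1.170000: f = -7.178007, f' = 3.221993 → z_1 = 1.170000 - (-7.178007)/(3.221993) = 3.397816
z_1 = 3.397816: f = 19.498736, f' = 29.898736 → z_2 = 3.397816 - (19.498736)/(29.898736) = 2.745657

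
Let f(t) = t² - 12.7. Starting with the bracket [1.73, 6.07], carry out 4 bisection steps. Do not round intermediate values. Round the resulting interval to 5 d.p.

[3.35750, 3.62875]

f(1.730000) = -9.707100, f(6.070000) = 24.144900 (opposite signs)
step 1: m = 3.900000, f(m) = 2.510000 > 0 → root in [1.730000, 3.900000]
step 2: m = 2.815000, f(m) = -4.775775 < 0 → root in [2.815000, 3.900000]
step 3: m = 3.357500, f(m) = -1.427194 < 0 → root in [3.357500, 3.900000]
step 4: m = 3.628750, f(m) = 0.467827 > 0 → root in [3.357500, 3.628750]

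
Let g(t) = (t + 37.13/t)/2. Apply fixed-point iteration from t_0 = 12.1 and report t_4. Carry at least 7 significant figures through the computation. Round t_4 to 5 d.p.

t_1 = g(12.100000) = 7.584298
t_2 = g(7.584298) = 6.239969
t_3 = g(6.239969) = 6.095160
t_4 = g(6.095160) = 6.093439

6.09344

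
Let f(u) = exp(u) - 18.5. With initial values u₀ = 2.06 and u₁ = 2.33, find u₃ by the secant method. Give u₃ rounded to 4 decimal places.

f(u_0) = -10.654030, f(u_1) = -8.222058
u_2 = 2.330000 - (-8.222058)·(2.330000 - 2.060000)/(-8.222058 - (-10.654030)) = 3.242821; f(u_2) = 7.105864
u_3 = 3.242821 - (7.105864)·(3.242821 - 2.330000)/(7.105864 - (-8.222058)) = 2.819647; f(u_3) = -1.729071

2.8196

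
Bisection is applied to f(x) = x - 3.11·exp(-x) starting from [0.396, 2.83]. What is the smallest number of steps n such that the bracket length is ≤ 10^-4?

15

Initial width b − a = 2.83 − 0.396 = 2.434000.
After n steps the width is (b−a)/2^n; need (b−a)/2^n ≤ 10^-4.
So n ≥ log₂(2.434000/10^-4) = log₂(24340.0000) ≈ 14.5710.
Hence n = 15.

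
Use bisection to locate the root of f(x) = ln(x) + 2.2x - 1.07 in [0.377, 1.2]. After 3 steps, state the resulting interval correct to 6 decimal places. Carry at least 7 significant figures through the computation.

f(0.377000) = -1.216110, f(1.200000) = 1.752322 (opposite signs)
step 1: m = 0.788500, f(m) = 0.427077 > 0 → root in [0.377000, 0.788500]
step 2: m = 0.582750, f(m) = -0.327947 < 0 → root in [0.582750, 0.788500]
step 3: m = 0.685625, f(m) = 0.060951 > 0 → root in [0.582750, 0.685625]

[0.582750, 0.685625]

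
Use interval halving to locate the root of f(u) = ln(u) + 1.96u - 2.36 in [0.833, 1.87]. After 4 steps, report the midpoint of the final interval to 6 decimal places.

1.124656

f(0.833000) = -0.910042, f(1.870000) = 1.931138 (opposite signs)
step 1: m = 1.351500, f(m) = 0.590155 > 0 → root in [0.833000, 1.351500]
step 2: m = 1.092250, f(m) = -0.130950 < 0 → root in [1.092250, 1.351500]
step 3: m = 1.221875, f(m) = 0.235262 > 0 → root in [1.092250, 1.221875]
step 4: m = 1.157062, f(m) = 0.053727 > 0 → root in [1.092250, 1.157062]
Midpoint of [1.092250, 1.157062] = 1.124656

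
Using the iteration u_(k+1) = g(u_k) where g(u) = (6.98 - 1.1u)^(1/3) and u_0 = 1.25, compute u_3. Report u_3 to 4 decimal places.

1.7208

u_1 = g(1.250000) = 1.776336
u_2 = g(1.776336) = 1.712938
u_3 = g(1.712938) = 1.720824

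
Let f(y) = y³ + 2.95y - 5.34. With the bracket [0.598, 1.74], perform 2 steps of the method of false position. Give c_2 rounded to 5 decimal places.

1.17274

False-position update: c = (a·f(b) − b·f(a))/(f(b) − f(a)); replace the endpoint whose sign matches f(c).
f(0.598000) = -3.362053, f(1.740000) = 5.061024
step 1: c = 1.053827, f(c) = -1.060882 < 0 → new bracket [1.053827, 1.740000]
step 2: c = 1.172736, f(c) = -0.267556 < 0 → new bracket [1.172736, 1.740000]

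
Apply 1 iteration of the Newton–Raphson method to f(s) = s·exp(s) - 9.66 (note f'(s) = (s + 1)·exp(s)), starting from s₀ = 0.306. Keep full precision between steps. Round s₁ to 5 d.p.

5.51848

s_0 = 0.306000: f = -9.244457, f' = 1.773525 → s_1 = 0.306000 - (-9.244457)/(1.773525) = 5.518477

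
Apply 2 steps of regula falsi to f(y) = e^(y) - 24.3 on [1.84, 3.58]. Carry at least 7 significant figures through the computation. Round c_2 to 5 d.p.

3.13518

f(1.840000) = -18.003462, f(3.580000) = 11.573541
step 1: c = 2.899134, f(c) = -6.141578 < 0 → new bracket [2.899134, 3.580000]
step 2: c = 3.135181, f(c) = -1.307207 < 0 → new bracket [3.135181, 3.580000]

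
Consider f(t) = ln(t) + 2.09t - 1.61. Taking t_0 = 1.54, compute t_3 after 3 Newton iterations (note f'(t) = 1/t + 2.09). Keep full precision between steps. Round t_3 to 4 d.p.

0.8488

t_0 = 1.540000: f = 2.040382, f' = 2.739351 → t_1 = 1.540000 - (2.040382)/(2.739351) = 0.795158
t_1 = 0.795158: f = -0.177333, f' = 3.347611 → t_2 = 0.795158 - (-0.177333)/(3.347611) = 0.848131
t_2 = 0.848131: f = -0.002125, f' = 3.269063 → t_3 = 0.848131 - (-0.002125)/(3.269063) = 0.848781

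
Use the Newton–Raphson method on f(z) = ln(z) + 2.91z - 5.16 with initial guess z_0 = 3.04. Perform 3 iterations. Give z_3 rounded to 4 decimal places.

f'(z) = 1/z + 2.91
z_0 = 3.040000: f = 4.798258, f' = 3.238947 → z_1 = 3.040000 - (4.798258)/(3.238947) = 1.558575
z_1 = 1.558575: f = -0.180775, f' = 3.551612 → z_2 = 1.558575 - (-0.180775)/(3.551612) = 1.609474
z_2 = 1.609474: f = -0.000522, f' = 3.531321 → z_3 = 1.609474 - (-0.000522)/(3.531321) = 1.609622

1.6096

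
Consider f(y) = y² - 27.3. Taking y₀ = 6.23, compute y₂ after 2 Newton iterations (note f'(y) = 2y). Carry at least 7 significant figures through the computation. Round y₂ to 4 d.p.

Newton update: y ← y − f(y)/f'(y).
y_0 = 6.230000: f = 11.512900, f' = 12.460000 → y_1 = 6.230000 - (11.512900)/(12.460000) = 5.306011
y_1 = 5.306011: f = 0.853755, f' = 10.612022 → y_2 = 5.306011 - (0.853755)/(10.612022) = 5.225560

5.2256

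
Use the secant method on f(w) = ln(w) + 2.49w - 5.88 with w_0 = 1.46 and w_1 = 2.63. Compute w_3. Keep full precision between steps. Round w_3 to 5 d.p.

2.06911

f(w_0) = -1.866164, f(w_1) = 1.635684
w_2 = 2.630000 - (1.635684)·(2.630000 - 1.460000)/(1.635684 - (-1.866164)) = 2.083503; f(w_2) = 0.041972
w_3 = 2.083503 - (0.041972)·(2.083503 - 2.630000)/(0.041972 - (1.635684)) = 2.069110; f(w_3) = -0.000797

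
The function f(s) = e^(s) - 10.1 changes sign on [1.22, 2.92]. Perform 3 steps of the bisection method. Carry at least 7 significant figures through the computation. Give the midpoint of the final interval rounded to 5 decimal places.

2.38875

f(1.220000) = -6.712812, f(2.920000) = 8.441287 (opposite signs)
step 1: m = 2.070000, f(m) = -2.175177 < 0 → root in [2.070000, 2.920000]
step 2: m = 2.495000, f(m) = 2.021734 > 0 → root in [2.070000, 2.495000]
step 3: m = 2.282500, f(m) = -0.298847 < 0 → root in [2.282500, 2.495000]
Midpoint of [2.282500, 2.495000] = 2.388750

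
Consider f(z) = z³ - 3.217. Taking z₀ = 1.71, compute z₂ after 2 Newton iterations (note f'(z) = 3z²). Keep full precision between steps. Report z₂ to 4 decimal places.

z_0 = 1.710000: f = 1.783211, f' = 8.772300 → z_1 = 1.710000 - (1.783211)/(8.772300) = 1.506723
z_1 = 1.506723: f = 0.203581, f' = 6.810638 → z_2 = 1.506723 - (0.203581)/(6.810638) = 1.476831

1.4768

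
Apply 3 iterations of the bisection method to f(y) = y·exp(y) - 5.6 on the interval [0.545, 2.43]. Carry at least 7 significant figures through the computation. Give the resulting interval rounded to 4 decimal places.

f(0.545000) = -4.660088, f(2.430000) = 22.002083 (opposite signs)
step 1: m = 1.487500, f(m) = 0.983700 > 0 → root in [0.545000, 1.487500]
step 2: m = 1.016250, f(m) = -2.792290 < 0 → root in [1.016250, 1.487500]
step 3: m = 1.251875, f(m) = -1.222326 < 0 → root in [1.251875, 1.487500]

[1.2519, 1.4875]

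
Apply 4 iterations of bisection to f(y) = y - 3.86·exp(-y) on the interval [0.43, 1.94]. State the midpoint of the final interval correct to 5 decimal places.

f(0.430000) = -2.080965, f(1.940000) = 1.385303 (opposite signs)
step 1: m = 1.185000, f(m) = 0.004820 > 0 → root in [0.430000, 1.185000]
step 2: m = 0.807500, f(m) = -0.913950 < 0 → root in [0.807500, 1.185000]
step 3: m = 0.996250, f(m) = -0.429100 < 0 → root in [0.996250, 1.185000]
step 4: m = 1.090625, f(m) = -0.206360 < 0 → root in [1.090625, 1.185000]
Midpoint of [1.090625, 1.185000] = 1.137813

1.13781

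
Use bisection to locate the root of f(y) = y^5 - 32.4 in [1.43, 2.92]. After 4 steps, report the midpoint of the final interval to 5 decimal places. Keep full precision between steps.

2.03531

f(1.430000) = -26.420289, f(2.920000) = 179.882531 (opposite signs)
step 1: m = 2.175000, f(m) = 16.273918 > 0 → root in [1.430000, 2.175000]
step 2: m = 1.802500, f(m) = -13.372735 < 0 → root in [1.802500, 2.175000]
step 3: m = 1.988750, f(m) = -1.289932 < 0 → root in [1.988750, 2.175000]
step 4: m = 2.081875, f(m) = 6.708688 > 0 → root in [1.988750, 2.081875]
Midpoint of [1.988750, 2.081875] = 2.035312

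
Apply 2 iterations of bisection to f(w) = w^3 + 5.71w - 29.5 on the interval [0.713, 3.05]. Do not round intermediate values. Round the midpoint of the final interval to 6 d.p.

f(0.713000) = -25.066303, f(3.050000) = 16.288125 (opposite signs)
step 1: m = 1.881500, f(m) = -12.096046 < 0 → root in [1.881500, 3.050000]
step 2: m = 2.465750, f(m) = -0.428997 < 0 → root in [2.465750, 3.050000]
Midpoint of [2.465750, 3.050000] = 2.757875

2.757875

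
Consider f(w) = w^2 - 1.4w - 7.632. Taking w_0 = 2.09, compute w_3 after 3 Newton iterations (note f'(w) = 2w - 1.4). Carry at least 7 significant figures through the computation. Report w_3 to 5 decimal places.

3.55104

Newton update: w ← w − f(w)/f'(w).
w_0 = 2.090000: f = -6.189900, f' = 2.780000 → w_1 = 2.090000 - (-6.189900)/(2.780000) = 4.316583
w_1 = 4.316583: f = 4.957671, f' = 7.233165 → w_2 = 4.316583 - (4.957671)/(7.233165) = 3.631175
w_2 = 3.631175: f = 0.469784, f' = 5.862349 → w_3 = 3.631175 - (0.469784)/(5.862349) = 3.551039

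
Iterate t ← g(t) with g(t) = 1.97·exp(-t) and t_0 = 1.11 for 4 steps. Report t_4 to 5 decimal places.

t_1 = g(1.110000) = 0.649231
t_2 = g(0.649231) = 1.029221
t_3 = g(1.029221) = 0.703852
t_4 = g(0.703852) = 0.974512

0.97451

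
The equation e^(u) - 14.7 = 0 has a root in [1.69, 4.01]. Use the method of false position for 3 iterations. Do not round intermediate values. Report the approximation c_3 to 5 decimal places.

f(1.690000) = -9.280519, f(4.010000) = 40.446871
step 1: c = 2.122977, f(c) = -6.344026 < 0 → new bracket [2.122977, 4.010000]
step 2: c = 2.378824, f(c) = -3.907796 < 0 → new bracket [2.378824, 4.010000]
step 3: c = 2.522536, f(c) = -2.239842 < 0 → new bracket [2.522536, 4.010000]

2.52254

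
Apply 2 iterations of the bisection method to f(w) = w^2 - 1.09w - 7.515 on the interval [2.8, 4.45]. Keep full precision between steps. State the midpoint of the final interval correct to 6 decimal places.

f(2.800000) = -2.727000, f(4.450000) = 7.437000 (opposite signs)
step 1: m = 3.625000, f(m) = 1.674375 > 0 → root in [2.800000, 3.625000]
step 2: m = 3.212500, f(m) = -0.696469 < 0 → root in [3.212500, 3.625000]
Midpoint of [3.212500, 3.625000] = 3.418750

3.418750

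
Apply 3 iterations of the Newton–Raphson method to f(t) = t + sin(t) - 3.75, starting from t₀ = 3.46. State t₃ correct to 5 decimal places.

8778.58365

f'(t) = 1 + cos(t)
t_0 = 3.460000: f = -0.603054, f' = 0.050265 → t_1 = 3.460000 - (-0.603054)/(0.050265) = 15.457550
t_1 = 15.457550: f = 11.955354, f' = 0.031190 → t_2 = 15.457550 - (11.955354)/(0.031190) = -367.852260
t_2 = -367.852260: f = -371.320220, f' = 0.040597 → t_3 = -367.852260 - (-371.320220)/(0.040597) = 8778.583652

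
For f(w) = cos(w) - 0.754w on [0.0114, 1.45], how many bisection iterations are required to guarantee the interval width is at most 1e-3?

Initial width b − a = 1.45 − 0.0114 = 1.438600.
After n steps the width is (b−a)/2^n; need (b−a)/2^n ≤ 1e-3.
So n ≥ log₂(1.438600/1e-3) = log₂(1438.6000) ≈ 10.4904.
Hence n = 11.

11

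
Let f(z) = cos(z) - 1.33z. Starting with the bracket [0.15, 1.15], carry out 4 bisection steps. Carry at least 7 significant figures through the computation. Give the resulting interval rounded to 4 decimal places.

[0.5875, 0.6500]

f(0.150000) = 0.789271, f(1.150000) = -1.121013 (opposite signs)
step 1: m = 0.650000, f(m) = -0.068416 < 0 → root in [0.150000, 0.650000]
step 2: m = 0.400000, f(m) = 0.389061 > 0 → root in [0.400000, 0.650000]
step 3: m = 0.525000, f(m) = 0.167074 > 0 → root in [0.525000, 0.650000]
step 4: m = 0.587500, f(m) = 0.050954 > 0 → root in [0.587500, 0.650000]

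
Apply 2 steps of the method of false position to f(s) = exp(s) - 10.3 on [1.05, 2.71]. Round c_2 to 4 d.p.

False-position update: c = (a·f(b) − b·f(a))/(f(b) − f(a)); replace the endpoint whose sign matches f(c).
f(1.050000) = -7.442349, f(2.710000) = 4.729276
step 1: c = 2.065008, f(c) = -2.414637 < 0 → new bracket [2.065008, 2.710000]
step 2: c = 2.283015, f(c) = -0.493799 < 0 → new bracket [2.283015, 2.710000]

2.2830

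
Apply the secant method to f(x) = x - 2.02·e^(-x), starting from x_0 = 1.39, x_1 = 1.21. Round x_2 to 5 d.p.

0.81829

Secant update: x_(k+1) = x_k − f(x_k)·(x_k − x_(k-1))/(f(x_k) − f(x_(k-1))).
f(x_0) = 0.886868, f(x_1) = 0.607641
x_2 = 1.210000 - (0.607641)·(1.210000 - 1.390000)/(0.607641 - (0.886868)) = 0.818291; f(x_2) = -0.072903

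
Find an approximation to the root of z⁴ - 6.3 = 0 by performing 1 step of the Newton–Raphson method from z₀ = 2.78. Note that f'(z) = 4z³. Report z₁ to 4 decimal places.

Newton update: z ← z − f(z)/f'(z).
z_0 = 2.780000: f = 53.428167, f' = 85.939808 → z_1 = 2.780000 - (53.428167)/(85.939808) = 2.158307

2.1583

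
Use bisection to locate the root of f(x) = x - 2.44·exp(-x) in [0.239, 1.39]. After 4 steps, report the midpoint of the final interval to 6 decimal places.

f(0.239000) = -1.682292, f(1.390000) = 0.782256 (opposite signs)
step 1: m = 0.814500, f(m) = -0.266080 < 0 → root in [0.814500, 1.390000]
step 2: m = 1.102250, f(m) = 0.291870 > 0 → root in [0.814500, 1.102250]
step 3: m = 0.958375, f(m) = 0.022597 > 0 → root in [0.814500, 0.958375]
step 4: m = 0.886437, f(m) = -0.119139 < 0 → root in [0.886437, 0.958375]
Midpoint of [0.886437, 0.958375] = 0.922406

0.922406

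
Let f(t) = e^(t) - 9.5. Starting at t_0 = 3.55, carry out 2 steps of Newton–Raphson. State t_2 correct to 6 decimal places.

f'(t) = e^(t)
t_0 = 3.550000: f = 25.313317, f' = 34.813317 → t_1 = 3.550000 - (25.313317)/(34.813317) = 2.822884
t_1 = 2.822884: f = 7.325306, f' = 16.825306 → t_2 = 2.822884 - (7.325306)/(16.825306) = 2.387510

2.387510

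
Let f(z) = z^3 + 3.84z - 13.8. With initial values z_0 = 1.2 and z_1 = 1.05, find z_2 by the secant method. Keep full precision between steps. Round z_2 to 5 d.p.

2.17664

f(z_0) = -7.464000, f(z_1) = -8.610375
z_2 = 1.050000 - (-8.610375)·(1.050000 - 1.200000)/(-8.610375 - (-7.464000)) = 2.176644; f(z_2) = 4.870767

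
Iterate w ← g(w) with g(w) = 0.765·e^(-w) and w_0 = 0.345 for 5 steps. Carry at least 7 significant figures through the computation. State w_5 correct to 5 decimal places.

0.47882

w_1 = g(0.345000) = 0.541789
w_2 = g(0.541789) = 0.445006
w_3 = g(0.445006) = 0.490228
w_4 = g(0.490228) = 0.468552
w_5 = g(0.468552) = 0.478819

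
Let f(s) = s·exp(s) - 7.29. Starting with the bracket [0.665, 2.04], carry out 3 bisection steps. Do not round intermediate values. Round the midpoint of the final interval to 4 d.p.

1.6103

f(0.665000) = -5.996914, f(2.040000) = 8.398843 (opposite signs)
step 1: m = 1.352500, f(m) = -2.059773 < 0 → root in [1.352500, 2.040000]
step 2: m = 1.696250, f(m) = 1.960429 > 0 → root in [1.352500, 1.696250]
step 3: m = 1.524375, f(m) = -0.289655 < 0 → root in [1.524375, 1.696250]
Midpoint of [1.524375, 1.696250] = 1.610313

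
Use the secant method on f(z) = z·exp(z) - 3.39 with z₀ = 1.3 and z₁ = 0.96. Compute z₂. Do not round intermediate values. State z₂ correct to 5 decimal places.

Secant update: z_(k+1) = z_k − f(z_k)·(z_k − z_(k-1))/(f(z_k) − f(z_(k-1))).
f(z_0) = 1.380086, f(z_1) = -0.882771
z_2 = 0.960000 - (-0.882771)·(0.960000 - 1.300000)/(-0.882771 - (1.380086)) = 1.092639; f(z_2) = -0.131607

1.09264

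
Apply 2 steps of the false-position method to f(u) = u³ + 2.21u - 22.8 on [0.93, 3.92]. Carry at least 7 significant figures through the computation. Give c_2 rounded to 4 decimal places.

False-position update: c = (a·f(b) − b·f(a))/(f(b) − f(a)); replace the endpoint whose sign matches f(c).
f(0.930000) = -19.940343, f(3.920000) = 46.099488
step 1: c = 1.832813, f(c) = -12.592690 < 0 → new bracket [1.832813, 3.920000]
step 2: c = 2.280629, f(c) = -5.897643 < 0 → new bracket [2.280629, 3.920000]

2.2806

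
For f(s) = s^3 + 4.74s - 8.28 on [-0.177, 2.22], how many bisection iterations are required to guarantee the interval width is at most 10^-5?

18

Initial width b − a = 2.22 − -0.177 = 2.397000.
After n steps the width is (b−a)/2^n; need (b−a)/2^n ≤ 10^-5.
So n ≥ log₂(2.397000/10^-5) = log₂(239700.0000) ≈ 17.8709.
Hence n = 18.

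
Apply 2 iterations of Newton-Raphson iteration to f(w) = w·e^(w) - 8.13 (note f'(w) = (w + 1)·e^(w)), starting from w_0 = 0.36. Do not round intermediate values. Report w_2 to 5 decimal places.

3.47753

Newton update: w ← w − f(w)/f'(w).
w_0 = 0.360000: f = -7.614001, f' = 1.949328 → w_1 = 0.360000 - (-7.614001)/(1.949328) = 4.265962
w_1 = 4.265962: f = 295.749094, f' = 375.112518 → w_2 = 4.265962 - (295.749094)/(375.112518) = 3.477534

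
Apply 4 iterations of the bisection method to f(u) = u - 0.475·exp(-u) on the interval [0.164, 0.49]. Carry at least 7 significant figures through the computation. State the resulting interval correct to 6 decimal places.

f(0.164000) = -0.239152, f(0.490000) = 0.199002 (opposite signs)
step 1: m = 0.327000, f(m) = -0.015515 < 0 → root in [0.327000, 0.490000]
step 2: m = 0.408500, f(m) = 0.092793 > 0 → root in [0.327000, 0.408500]
step 3: m = 0.367750, f(m) = 0.038912 > 0 → root in [0.327000, 0.367750]
step 4: m = 0.347375, f(m) = 0.011768 > 0 → root in [0.327000, 0.347375]

[0.327000, 0.347375]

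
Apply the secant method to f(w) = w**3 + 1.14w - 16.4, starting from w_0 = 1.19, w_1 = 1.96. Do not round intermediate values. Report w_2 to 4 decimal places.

2.7201

f(w_0) = -13.358241, f(w_1) = -6.636064
w_2 = 1.960000 - (-6.636064)·(1.960000 - 1.190000)/(-6.636064 - (-13.358241)) = 2.720136; f(w_2) = 6.827624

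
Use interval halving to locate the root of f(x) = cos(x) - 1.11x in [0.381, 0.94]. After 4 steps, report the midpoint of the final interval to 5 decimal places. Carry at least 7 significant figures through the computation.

f(0.381000) = 0.505383, f(0.940000) = -0.453612 (opposite signs)
step 1: m = 0.660500, f(m) = 0.056531 > 0 → root in [0.660500, 0.940000]
step 2: m = 0.800250, f(m) = -0.191750 < 0 → root in [0.660500, 0.800250]
step 3: m = 0.730375, f(m) = -0.065792 < 0 → root in [0.660500, 0.730375]
step 4: m = 0.695437, f(m) = -0.004162 < 0 → root in [0.660500, 0.695437]
Midpoint of [0.660500, 0.695437] = 0.677969

0.67797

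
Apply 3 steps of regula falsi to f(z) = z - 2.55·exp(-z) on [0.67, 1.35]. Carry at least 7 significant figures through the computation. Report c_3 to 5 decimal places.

0.96846

f(0.670000) = -0.634857, f(1.350000) = 0.688937
step 1: c = 0.996110, f(c) = 0.054361 > 0 → new bracket [0.670000, 0.996110]
step 2: c = 0.970389, f(c) = 0.004102 > 0 → new bracket [0.670000, 0.970389]
step 3: c = 0.968460, f(c) = 0.000308 > 0 → new bracket [0.670000, 0.968460]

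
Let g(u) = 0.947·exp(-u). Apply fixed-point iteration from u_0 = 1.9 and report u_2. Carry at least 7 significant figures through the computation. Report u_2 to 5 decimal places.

0.82193

u_1 = g(1.900000) = 0.141641
u_2 = g(0.141641) = 0.821932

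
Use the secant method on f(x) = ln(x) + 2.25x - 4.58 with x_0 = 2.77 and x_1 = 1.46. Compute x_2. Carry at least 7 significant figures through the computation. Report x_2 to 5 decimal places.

1.79465

Secant update: x_(k+1) = x_k − f(x_k)·(x_k − x_(k-1))/(f(x_k) − f(x_(k-1))).
f(x_0) = 2.671347, f(x_1) = -0.916564
x_2 = 1.460000 - (-0.916564)·(1.460000 - 2.770000)/(-0.916564 - (2.671347)) = 1.794651; f(x_2) = 0.042776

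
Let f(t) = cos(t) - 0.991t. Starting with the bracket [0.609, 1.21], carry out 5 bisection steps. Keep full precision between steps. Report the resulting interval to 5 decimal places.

f(0.609000) = 0.216701, f(1.210000) = -0.846091 (opposite signs)
step 1: m = 0.909500, f(m) = -0.287174 < 0 → root in [0.609000, 0.909500]
step 2: m = 0.759250, f(m) = -0.027064 < 0 → root in [0.609000, 0.759250]
step 3: m = 0.684125, f(m) = 0.097004 > 0 → root in [0.684125, 0.759250]
step 4: m = 0.721688, f(m) = 0.035500 > 0 → root in [0.721688, 0.759250]
step 5: m = 0.740469, f(m) = 0.004348 > 0 → root in [0.740469, 0.759250]

[0.74047, 0.75925]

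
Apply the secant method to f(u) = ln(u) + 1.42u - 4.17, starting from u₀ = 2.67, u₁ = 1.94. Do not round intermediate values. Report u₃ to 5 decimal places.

f(u_0) = 0.603478, f(u_1) = -0.752512
u_2 = 1.940000 - (-0.752512)·(1.940000 - 2.670000)/(-0.752512 - (0.603478)) = 2.345116; f(u_2) = 0.012400
u_3 = 2.345116 - (0.012400)·(2.345116 - 1.940000)/(0.012400 - (-0.752512)) = 2.338549; f(u_3) = 0.000270

2.33855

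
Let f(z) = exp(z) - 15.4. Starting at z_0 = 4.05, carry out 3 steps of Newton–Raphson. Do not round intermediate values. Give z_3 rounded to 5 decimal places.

f'(z) = exp(z)
z_0 = 4.050000: f = 41.997457, f' = 57.397457 → z_1 = 4.050000 - (41.997457)/(57.397457) = 3.318305
z_1 = 3.318305: f = 12.213494, f' = 27.613494 → z_2 = 3.318305 - (12.213494)/(27.613494) = 2.876003
z_2 = 2.876003: f = 2.343210, f' = 17.743210 → z_3 = 2.876003 - (2.343210)/(17.743210) = 2.743941

2.74394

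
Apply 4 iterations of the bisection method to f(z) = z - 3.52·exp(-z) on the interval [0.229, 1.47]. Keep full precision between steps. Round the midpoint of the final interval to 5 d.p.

1.12097

f(0.229000) = -2.570556, f(1.470000) = 0.660662 (opposite signs)
step 1: m = 0.849500, f(m) = -0.655753 < 0 → root in [0.849500, 1.470000]
step 2: m = 1.159750, f(m) = 0.056003 > 0 → root in [0.849500, 1.159750]
step 3: m = 1.004625, f(m) = -0.284335 < 0 → root in [1.004625, 1.159750]
step 4: m = 1.082188, f(m) = -0.110577 < 0 → root in [1.082188, 1.159750]
Midpoint of [1.082188, 1.159750] = 1.120969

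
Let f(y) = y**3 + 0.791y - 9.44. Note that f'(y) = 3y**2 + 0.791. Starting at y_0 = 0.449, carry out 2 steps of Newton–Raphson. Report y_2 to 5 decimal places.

y_0 = 0.449000: f = -8.994322, f' = 1.395803 → y_1 = 0.449000 - (-8.994322)/(1.395803) = 6.892834
y_1 = 6.892834: f = 323.498705, f' = 143.324462 → y_2 = 6.892834 - (323.498705)/(143.324462) = 4.635726

4.63573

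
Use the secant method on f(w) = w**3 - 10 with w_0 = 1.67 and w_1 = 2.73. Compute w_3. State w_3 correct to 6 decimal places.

f(w_0) = -5.342537, f(w_1) = 10.346417
w_2 = 2.730000 - (10.346417)·(2.730000 - 1.670000)/(10.346417 - (-5.342537)) = 2.030960; f(w_2) = -1.622696
w_3 = 2.030960 - (-1.622696)·(2.030960 - 2.730000)/(-1.622696 - (10.346417)) = 2.125732; f(w_3) = -0.394382

2.125732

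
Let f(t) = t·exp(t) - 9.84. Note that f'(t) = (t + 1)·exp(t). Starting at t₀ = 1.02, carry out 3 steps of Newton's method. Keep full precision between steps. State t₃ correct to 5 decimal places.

1.74993

t_0 = 1.020000: f = -7.011341, f' = 5.601853 → t_1 = 1.020000 - (-7.011341)/(5.601853) = 2.271611
t_1 = 2.271611: f = 12.183284, f' = 31.718291 → t_2 = 2.271611 - (12.183284)/(31.718291) = 1.887502
t_2 = 1.887502: f = 2.622898, f' = 19.065752 → t_3 = 1.887502 - (2.622898)/(19.065752) = 1.749931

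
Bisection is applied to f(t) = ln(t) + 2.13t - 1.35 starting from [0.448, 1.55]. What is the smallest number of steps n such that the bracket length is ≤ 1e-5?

17

Initial width b − a = 1.55 − 0.448 = 1.102000.
After n steps the width is (b−a)/2^n; need (b−a)/2^n ≤ 1e-5.
So n ≥ log₂(1.102000/1e-5) = log₂(110200.0000) ≈ 16.7498.
Hence n = 17.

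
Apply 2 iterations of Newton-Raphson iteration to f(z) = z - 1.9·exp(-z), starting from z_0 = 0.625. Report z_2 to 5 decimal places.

f'(z) = 1 + 1.9·exp(-z)
z_0 = 0.625000: f = -0.391997, f' = 2.016997 → z_1 = 0.625000 - (-0.391997)/(2.016997) = 0.819347
z_1 = 0.819347: f = -0.018020, f' = 1.837367 → z_2 = 0.819347 - (-0.018020)/(1.837367) = 0.829154

0.82915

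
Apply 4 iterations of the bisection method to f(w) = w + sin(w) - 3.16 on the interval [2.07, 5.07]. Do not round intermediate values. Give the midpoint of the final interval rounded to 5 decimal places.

3.66375

f(2.070000) = -0.212036, f(5.070000) = 0.973264 (opposite signs)
step 1: m = 3.570000, f(m) = -0.005423 < 0 → root in [3.570000, 5.070000]
step 2: m = 4.320000, f(m) = 0.236002 > 0 → root in [3.570000, 4.320000]
step 3: m = 3.945000, f(m) = 0.065274 > 0 → root in [3.570000, 3.945000]
step 4: m = 3.757500, f(m) = 0.019801 > 0 → root in [3.570000, 3.757500]
Midpoint of [3.570000, 3.757500] = 3.663750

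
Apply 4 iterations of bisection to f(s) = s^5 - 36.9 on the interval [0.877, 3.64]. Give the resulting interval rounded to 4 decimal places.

f(0.877000) = -36.381202, f(3.640000) = 602.108917 (opposite signs)
step 1: m = 2.258500, f(m) = 21.862528 > 0 → root in [0.877000, 2.258500]
step 2: m = 1.567750, f(m) = -27.429257 < 0 → root in [1.567750, 2.258500]
step 3: m = 1.913125, f(m) = -11.271881 < 0 → root in [1.913125, 2.258500]
step 4: m = 2.085813, f(m) = 2.579926 > 0 → root in [1.913125, 2.085813]

[1.9131, 2.0858]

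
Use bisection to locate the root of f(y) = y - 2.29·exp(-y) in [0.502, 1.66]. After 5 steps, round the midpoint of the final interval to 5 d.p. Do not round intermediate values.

0.91816

f(0.502000) = -0.884180, f(1.660000) = 1.224582 (opposite signs)
step 1: m = 1.081000, f(m) = 0.304104 > 0 → root in [0.502000, 1.081000]
step 2: m = 0.791500, f(m) = -0.246247 < 0 → root in [0.791500, 1.081000]
step 3: m = 0.936250, f(m) = 0.038351 > 0 → root in [0.791500, 0.936250]
step 4: m = 0.863875, f(m) = -0.101418 < 0 → root in [0.863875, 0.936250]
step 5: m = 0.900062, f(m) = -0.030924 < 0 → root in [0.900062, 0.936250]
Midpoint of [0.900062, 0.936250] = 0.918156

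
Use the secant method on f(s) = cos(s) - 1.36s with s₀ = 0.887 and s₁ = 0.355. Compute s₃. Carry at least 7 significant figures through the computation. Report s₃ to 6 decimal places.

f(s_0) = -0.574580, f(s_1) = 0.454846
s_2 = 0.355000 - (0.454846)·(0.355000 - 0.887000)/(0.454846 - (-0.574580)) = 0.590061; f(s_2) = 0.028423
s_3 = 0.590061 - (0.028423)·(0.590061 - 0.355000)/(0.028423 - (0.454846)) = 0.605729; f(s_3) = -0.001705

0.605729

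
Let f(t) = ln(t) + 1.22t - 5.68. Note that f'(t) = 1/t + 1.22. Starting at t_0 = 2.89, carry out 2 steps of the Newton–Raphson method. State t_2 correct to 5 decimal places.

Newton update: t ← t − f(t)/f'(t).
t_0 = 2.890000: f = -1.092943, f' = 1.566021 → t_1 = 2.890000 - (-1.092943)/(1.566021) = 3.587911
t_1 = 3.587911: f = -0.025178, f' = 1.498714 → t_2 = 3.587911 - (-0.025178)/(1.498714) = 3.604711

3.60471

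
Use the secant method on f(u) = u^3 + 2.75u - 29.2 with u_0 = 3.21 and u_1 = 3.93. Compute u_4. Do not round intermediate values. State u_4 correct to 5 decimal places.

f(u_0) = 12.703661, f(u_1) = 42.305957
u_2 = 3.930000 - (42.305957)·(3.930000 - 3.210000)/(42.305957 - (12.703661)) = 2.901016; f(u_2) = 3.192437
u_3 = 2.901016 - (3.192437)·(2.901016 - 3.930000)/(3.192437 - (42.305957)) = 2.817031; f(u_3) = 0.901834
u_4 = 2.817031 - (0.901834)·(2.817031 - 2.901016)/(0.901834 - (3.192437)) = 2.783965; f(u_4) = 0.032906

2.78396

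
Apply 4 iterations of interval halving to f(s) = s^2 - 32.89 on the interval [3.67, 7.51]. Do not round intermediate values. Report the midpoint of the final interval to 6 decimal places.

f(3.670000) = -19.421100, f(7.510000) = 23.510100 (opposite signs)
step 1: m = 5.590000, f(m) = -1.641900 < 0 → root in [5.590000, 7.510000]
step 2: m = 6.550000, f(m) = 10.012500 > 0 → root in [5.590000, 6.550000]
step 3: m = 6.070000, f(m) = 3.954900 > 0 → root in [5.590000, 6.070000]
step 4: m = 5.830000, f(m) = 1.098900 > 0 → root in [5.590000, 5.830000]
Midpoint of [5.590000, 5.830000] = 5.710000

5.710000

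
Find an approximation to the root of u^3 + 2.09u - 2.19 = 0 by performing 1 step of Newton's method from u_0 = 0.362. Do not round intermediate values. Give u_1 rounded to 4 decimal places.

Newton update: u ← u − f(u)/f'(u).
f'(u) = 3u^2 + 2.09
u_0 = 0.362000: f = -1.385982, f' = 2.483132 → u_1 = 0.362000 - (-1.385982)/(2.483132) = 0.920159

0.9202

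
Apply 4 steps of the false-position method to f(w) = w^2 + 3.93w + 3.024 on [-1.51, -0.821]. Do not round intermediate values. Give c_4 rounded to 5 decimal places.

f(-1.510000) = -0.630200, f(-0.821000) = 0.471511
step 1: c = -1.115879, f(c) = -0.116218 < 0 → new bracket [-1.115879, -0.821000]
step 2: c = -1.057569, f(c) = -0.013794 < 0 → new bracket [-1.057569, -0.821000]
step 3: c = -1.050845, f(c) = -0.001546 < 0 → new bracket [-1.050845, -0.821000]
step 4: c = -1.050094, f(c) = -0.000172 < 0 → new bracket [-1.050094, -0.821000]

-1.05009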